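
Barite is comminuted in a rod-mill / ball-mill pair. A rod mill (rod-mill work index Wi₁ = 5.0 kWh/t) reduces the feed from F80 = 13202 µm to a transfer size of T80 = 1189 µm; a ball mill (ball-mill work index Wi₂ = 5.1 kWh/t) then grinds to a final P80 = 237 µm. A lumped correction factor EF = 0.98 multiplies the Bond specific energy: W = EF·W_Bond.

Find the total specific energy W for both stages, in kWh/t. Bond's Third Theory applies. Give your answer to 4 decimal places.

W = 10 Wi (1/√P80 − 1/√F80)  [Bond]
Stage 1 (13202→1189 µm, Wi₁=5.0): W₁ = 10·5.0·(0.029001 − 0.008703) = 1.0149 kWh/t
Stage 2 (1189→237 µm, Wi₂=5.1): W₂ = 10·5.1·(0.064957 − 0.029001) = 1.8338 kWh/t
W = W₁ + W₂ = 1.0149 + 1.8338 = 2.8486 kWh/t
Apply correction: 2.8486 × 0.98 = 2.7917 kWh/t

W = 2.7917 kWh/t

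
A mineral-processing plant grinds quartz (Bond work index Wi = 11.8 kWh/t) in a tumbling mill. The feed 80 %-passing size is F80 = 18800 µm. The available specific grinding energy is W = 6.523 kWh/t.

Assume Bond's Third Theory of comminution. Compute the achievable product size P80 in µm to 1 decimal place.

W = 10 Wi / √P80 − 10 Wi / √F80
⇒ 1/√P80 = W/(10 Wi) + 1/√F80
  = 6.5230/(10·11.8) + 1/√18800 = 0.055280 + 0.007293 = 0.062573
P80 = (1/0.062573)² = 15.9814² = 255.40 µm

P80 = 255.4 µm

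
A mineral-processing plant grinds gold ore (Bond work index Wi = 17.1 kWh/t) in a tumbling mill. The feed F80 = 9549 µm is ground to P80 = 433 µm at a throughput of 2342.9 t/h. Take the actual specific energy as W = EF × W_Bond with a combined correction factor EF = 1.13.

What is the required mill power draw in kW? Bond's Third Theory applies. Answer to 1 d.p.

Bond: W = 10·Wi·(1/√P80 − 1/√F80)
W = 10·17.1·(1/√433 − 1/√9549) = 10·17.1·(0.037824) = 6.4678 kWh/t
With EF = 1.13: W = 6.4678·1.13 = 7.3086 kWh/t
Power = W × throughput = 7.3086 kWh/t × 2342.9 t/h = 17123.4 kW

P = 17123.4 kW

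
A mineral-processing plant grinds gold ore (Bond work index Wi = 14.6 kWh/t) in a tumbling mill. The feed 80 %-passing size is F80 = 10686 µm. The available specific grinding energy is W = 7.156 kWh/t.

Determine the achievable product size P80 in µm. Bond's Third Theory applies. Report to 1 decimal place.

P80 = 290.3 µm

W = 10·Wi·(P80^(-½) − F80^(-½))
P80^(−½) = W/(10 Wi) + F80^(−½)
  = 7.1560/(10·14.6) + 1/√10686 = 0.049014 + 0.009674 = 0.058687
P80 = (1/0.058687)² = 17.0394² = 290.34 µm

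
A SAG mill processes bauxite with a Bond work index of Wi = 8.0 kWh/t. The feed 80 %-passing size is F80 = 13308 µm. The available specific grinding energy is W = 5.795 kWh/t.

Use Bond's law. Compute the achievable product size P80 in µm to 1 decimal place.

P80 = 152.0 µm

W = 10 Wi (1/√P80 − 1/√F80)  [Bond]
1/√P80 = 1/√F80 + W/(10·Wi)
  = 5.7950/(10·8.0) + 1/√13308 = 0.072438 + 0.008668 = 0.081106
P80 = (1/0.081106)² = 12.3295² = 152.02 µm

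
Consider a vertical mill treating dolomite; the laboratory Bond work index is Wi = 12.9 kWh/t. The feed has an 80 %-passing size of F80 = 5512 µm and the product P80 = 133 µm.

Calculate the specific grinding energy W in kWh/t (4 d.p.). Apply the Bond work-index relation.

W = 9.4482 kWh/t

W = 10 Wi / √P80 − 10 Wi / √F80
1/√133 = 0.086711;  1/√5512 = 0.013469
W = 10·12.9·(0.086711 − 0.013469) = 9.4482 kWh/t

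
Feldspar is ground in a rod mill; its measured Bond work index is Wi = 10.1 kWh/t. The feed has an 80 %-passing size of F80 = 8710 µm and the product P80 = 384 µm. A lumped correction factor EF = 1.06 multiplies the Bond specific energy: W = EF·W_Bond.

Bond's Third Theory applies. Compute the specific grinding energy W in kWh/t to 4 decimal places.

W = 4.3162 kWh/t

W = 10 Wi / √P80 − 10 Wi / √F80
1/√384 = 0.051031;  1/√8710 = 0.010715
W = 10·10.1·(0.051031 − 0.010715) = 4.0719 kWh/t
With EF = 1.06: W = 4.0719·1.06 = 4.3162 kWh/t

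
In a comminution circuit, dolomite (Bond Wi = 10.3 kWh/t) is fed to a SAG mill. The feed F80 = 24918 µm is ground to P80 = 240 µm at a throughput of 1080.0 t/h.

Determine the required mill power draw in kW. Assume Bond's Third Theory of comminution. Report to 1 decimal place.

W = 10 Wi (P80^-0.5 − F80^-0.5)
W = 10·10.3·(1/√240 − 1/√24918) = 10·10.3·(0.058215) = 5.9961 kWh/t
P = W·T = 5.9961·1080.0 = 6475.8 kW

P = 6475.8 kW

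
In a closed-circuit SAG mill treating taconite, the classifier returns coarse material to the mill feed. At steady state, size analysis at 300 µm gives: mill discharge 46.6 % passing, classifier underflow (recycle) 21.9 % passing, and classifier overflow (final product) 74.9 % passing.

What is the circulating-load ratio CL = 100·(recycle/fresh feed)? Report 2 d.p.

CL = 114.57 %

Let r = R/F. Size balance at 300 µm:
Fd + Rd = Ru + Fo ⇒ R/F = (o−d)/(d−u)
r = (74.9 − 46.6)/(46.6 − 21.9) = 28.3/24.7 = 1.1457
CL = 100·r = 114.57 %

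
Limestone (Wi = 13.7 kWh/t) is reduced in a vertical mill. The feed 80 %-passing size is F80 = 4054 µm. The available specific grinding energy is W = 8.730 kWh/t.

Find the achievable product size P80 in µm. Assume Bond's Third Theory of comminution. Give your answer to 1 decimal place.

P80 = 158.5 µm

W = 10·Wi·[P80^(−½) − F80^(−½)]
⇒ 1/√P80 = W/(10·Wi) + 1/√F80
  = 8.7300/(10·13.7) + 1/√4054 = 0.063723 + 0.015706 = 0.079428
P80 = (1/0.079428)² = 12.5900² = 158.51 µm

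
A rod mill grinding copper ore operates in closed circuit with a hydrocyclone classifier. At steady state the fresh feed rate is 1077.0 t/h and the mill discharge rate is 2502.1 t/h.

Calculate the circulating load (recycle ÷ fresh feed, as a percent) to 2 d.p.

Mill node: discharge = fresh + recycle.
R = M − F = 2502.1 − 1077.0 = 1425.1 t/h
CL = 100·R/F = 100·1425.1/1077.0 = 132.32 %

CL = 132.32 %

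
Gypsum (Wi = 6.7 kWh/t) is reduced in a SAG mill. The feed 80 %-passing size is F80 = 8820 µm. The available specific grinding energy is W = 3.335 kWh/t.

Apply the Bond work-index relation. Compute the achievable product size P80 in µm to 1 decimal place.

P80 = 273.9 µm

W_Bond = 10·Wi·(1/√P₈₀ − 1/√F₈₀)
P80^(−½) = W/(10 Wi) + F80^(−½)
  = 3.3350/(10·6.7) + 1/√8820 = 0.049776 + 0.010648 = 0.060424
P80 = (1/0.060424)² = 16.5497² = 273.89 µm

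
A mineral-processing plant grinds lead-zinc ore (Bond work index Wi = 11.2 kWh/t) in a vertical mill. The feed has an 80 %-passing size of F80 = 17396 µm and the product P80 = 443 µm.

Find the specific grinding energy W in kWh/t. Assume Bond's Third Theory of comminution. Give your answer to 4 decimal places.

W = 4.4721 kWh/t

Bond: W = 10·Wi·(1/√P80 − 1/√F80)
1/√443 = 0.047511;  1/√17396 = 0.007582
W = 10·11.2·(0.047511 − 0.007582) = 4.4721 kWh/t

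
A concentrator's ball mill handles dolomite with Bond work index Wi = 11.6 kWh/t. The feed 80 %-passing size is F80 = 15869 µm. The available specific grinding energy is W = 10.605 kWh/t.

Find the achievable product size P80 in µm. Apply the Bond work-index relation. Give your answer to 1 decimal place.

P80 = 101.3 µm

W_Bond = 10·Wi·(1/√P₈₀ − 1/√F₈₀)
⇒ 1/√P80 = W/(10 Wi) + 1/√F80
  = 10.6050/(10·11.6) + 1/√15869 = 0.091422 + 0.007938 = 0.099361
P80 = (1/0.099361)² = 10.0643² = 101.29 µm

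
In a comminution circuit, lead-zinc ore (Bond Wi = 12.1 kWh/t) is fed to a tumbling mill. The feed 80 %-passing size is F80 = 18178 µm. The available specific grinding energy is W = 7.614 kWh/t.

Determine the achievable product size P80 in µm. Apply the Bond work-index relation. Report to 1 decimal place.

Bond: W = 10·Wi·(1/√P80 − 1/√F80)
1/√P80 = 1/√F80 + W/(10·Wi)
  = 7.6140/(10·12.1) + 1/√18178 = 0.062926 + 0.007417 = 0.070343
P80 = (1/0.070343)² = 14.2161² = 202.10 µm

P80 = 202.1 µm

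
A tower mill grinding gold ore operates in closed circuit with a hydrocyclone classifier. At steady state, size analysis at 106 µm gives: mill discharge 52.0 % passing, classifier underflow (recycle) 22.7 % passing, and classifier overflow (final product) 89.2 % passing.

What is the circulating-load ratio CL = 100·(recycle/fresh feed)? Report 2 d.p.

CL = 126.96 %

Let r = R/F. Size balance at 106 µm:
Fd + Rd = Ru + Fo ⇒ R/F = (o−d)/(d−u)
r = (89.2 − 52.0)/(52.0 − 22.7) = 37.2/29.3 = 1.2696
CL = 100·r = 126.96 %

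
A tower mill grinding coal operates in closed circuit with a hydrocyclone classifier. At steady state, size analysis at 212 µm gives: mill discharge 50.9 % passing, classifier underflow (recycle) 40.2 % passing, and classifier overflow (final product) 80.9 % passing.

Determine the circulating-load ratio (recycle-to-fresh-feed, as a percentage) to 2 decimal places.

CL = 280.37 %

Let r = R/F. Size balance at 212 µm:
Fd + Rd = Ru + Fo ⇒ R/F = (o−d)/(d−u)
r = (80.9 − 50.9)/(50.9 − 40.2) = 30.0/10.7 = 2.8037
CL = 100·r = 280.37 %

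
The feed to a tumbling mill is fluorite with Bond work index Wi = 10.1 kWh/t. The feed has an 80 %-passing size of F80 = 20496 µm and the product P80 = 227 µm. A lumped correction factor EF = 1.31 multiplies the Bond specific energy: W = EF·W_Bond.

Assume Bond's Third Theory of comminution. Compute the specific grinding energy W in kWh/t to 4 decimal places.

W = 10·Wi·(P80^(-½) − F80^(-½))
1/√227 = 0.066372;  1/√20496 = 0.006985
W = 10·10.1·(0.066372 − 0.006985) = 5.9981 kWh/t
Corrected W = EF·W_Bond = 1.31·5.9981 = 7.8575 kWh/t

W = 7.8575 kWh/t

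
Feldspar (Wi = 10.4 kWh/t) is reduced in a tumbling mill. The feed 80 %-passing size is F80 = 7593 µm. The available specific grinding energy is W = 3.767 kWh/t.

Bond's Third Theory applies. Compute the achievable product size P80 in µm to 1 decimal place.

W_Bond = 10·Wi·(1/√P₈₀ − 1/√F₈₀)
P80^(−½) = W/(10 Wi) + F80^(−½)
  = 3.7670/(10·10.4) + 1/√7593 = 0.036221 + 0.011476 = 0.047697
P80 = (1/0.047697)² = 20.9656² = 439.56 µm

P80 = 439.6 µm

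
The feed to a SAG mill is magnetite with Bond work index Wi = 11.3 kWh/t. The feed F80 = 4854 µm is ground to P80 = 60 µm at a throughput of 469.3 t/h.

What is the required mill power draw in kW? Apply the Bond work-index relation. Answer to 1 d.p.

W = 10 Wi (P80^-0.5 − F80^-0.5)
W = 10·11.3·(1/√60 − 1/√4854) = 10·11.3·(0.114746) = 12.9663 kWh/t
Power = W × throughput = 12.9663 kWh/t × 469.3 t/h = 6085.1 kW

P = 6085.1 kW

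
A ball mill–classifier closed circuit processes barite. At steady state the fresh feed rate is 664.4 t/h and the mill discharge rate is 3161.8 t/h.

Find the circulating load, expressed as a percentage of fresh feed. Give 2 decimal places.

CL = 375.89 %

Mill node: discharge = fresh + recycle.
R = M − F = 3161.8 − 664.4 = 2497.4 t/h
CL = 100·R/F = 100·2497.4/664.4 = 375.89 %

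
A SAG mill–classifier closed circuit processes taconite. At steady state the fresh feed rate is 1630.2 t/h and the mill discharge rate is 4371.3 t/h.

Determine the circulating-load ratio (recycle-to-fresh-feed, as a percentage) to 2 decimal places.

CL = 168.15 %

Mill node: discharge = fresh + recycle.
R = M − F = 4371.3 − 1630.2 = 2741.1 t/h
CL = 100·R/F = 100·2741.1/1630.2 = 168.15 %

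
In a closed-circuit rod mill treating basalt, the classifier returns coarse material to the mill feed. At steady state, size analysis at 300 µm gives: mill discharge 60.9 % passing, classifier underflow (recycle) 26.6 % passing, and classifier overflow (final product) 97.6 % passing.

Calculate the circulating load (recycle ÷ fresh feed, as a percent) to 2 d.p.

Mass balance on the −300 µm fraction:
r = (o − d)/(d − u)
r = (97.6 − 60.9)/(60.9 − 26.6) = 36.7/34.3 = 1.0700
CL = 100·r = 107.00 %

CL = 107.00 %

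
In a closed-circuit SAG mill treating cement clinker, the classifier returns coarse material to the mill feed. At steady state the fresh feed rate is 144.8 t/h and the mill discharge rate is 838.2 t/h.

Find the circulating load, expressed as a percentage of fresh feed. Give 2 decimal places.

Discharge = new feed + return, hence
R = M − F = 838.2 − 144.8 = 693.4 t/h
CL = 100·R/F = 100·693.4/144.8 = 478.87 %

CL = 478.87 %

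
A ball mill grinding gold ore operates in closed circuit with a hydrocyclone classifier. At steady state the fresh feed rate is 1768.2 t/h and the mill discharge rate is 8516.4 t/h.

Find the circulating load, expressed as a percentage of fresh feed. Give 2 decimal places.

Mill node: discharge = fresh + recycle.
R = M − F = 8516.4 − 1768.2 = 6748.2 t/h
CL = 100·R/F = 100·6748.2/1768.2 = 381.64 %

CL = 381.64 %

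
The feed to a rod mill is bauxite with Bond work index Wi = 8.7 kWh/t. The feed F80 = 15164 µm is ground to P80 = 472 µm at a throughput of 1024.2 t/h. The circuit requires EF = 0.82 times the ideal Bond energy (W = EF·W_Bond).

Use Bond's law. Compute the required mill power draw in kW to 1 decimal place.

P = 2769.8 kW

Bond: W = 10·Wi·(1/√P80 − 1/√F80)
W = 10·8.7·(1/√472 − 1/√15164) = 10·8.7·(0.037908) = 3.2980 kWh/t
W_actual = 0.82 × 3.2980 = 2.7044 kWh/t
P = W·T = 2.7044·1024.2 = 2769.8 kW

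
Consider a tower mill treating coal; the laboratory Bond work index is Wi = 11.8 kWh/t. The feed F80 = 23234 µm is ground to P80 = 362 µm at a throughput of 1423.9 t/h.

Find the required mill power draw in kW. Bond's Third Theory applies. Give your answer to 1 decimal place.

P = 7728.6 kW

W = 10·Wi·[P80^(−½) − F80^(−½)]
W = 10·11.8·(1/√362 − 1/√23234) = 10·11.8·(0.045998) = 5.4278 kWh/t
P = W·T = 5.4278·1423.9 = 7728.6 kW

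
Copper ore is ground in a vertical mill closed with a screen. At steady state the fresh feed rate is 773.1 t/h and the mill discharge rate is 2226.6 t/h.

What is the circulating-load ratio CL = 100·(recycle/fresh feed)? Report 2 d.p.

Steady state: M = F + R.
R = M − F = 2226.6 − 773.1 = 1453.5 t/h
CL = 100·R/F = 100·1453.5/773.1 = 188.01 %

CL = 188.01 %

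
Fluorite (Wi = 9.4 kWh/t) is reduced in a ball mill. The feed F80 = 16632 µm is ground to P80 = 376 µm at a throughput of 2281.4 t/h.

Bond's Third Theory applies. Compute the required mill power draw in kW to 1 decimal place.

W = 10 Wi / √P80 − 10 Wi / √F80
W = 10·9.4·(1/√376 − 1/√16632) = 10·9.4·(0.043817) = 4.1188 kWh/t
Mill draw = 4.1188 × 2281.4 = 9396.6 kW

P = 9396.6 kW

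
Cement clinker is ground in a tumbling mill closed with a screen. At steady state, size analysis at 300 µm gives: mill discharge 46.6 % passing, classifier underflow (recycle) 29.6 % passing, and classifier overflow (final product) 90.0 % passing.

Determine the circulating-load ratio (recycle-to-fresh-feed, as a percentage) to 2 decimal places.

Two-product formula at 300 µm:
d + r·d = r·u + o → r(d−u) = o−d
r = (90.0 − 46.6)/(46.6 − 29.6) = 43.4/17.0 = 2.5529
CL = 100·r = 255.29 %

CL = 255.29 %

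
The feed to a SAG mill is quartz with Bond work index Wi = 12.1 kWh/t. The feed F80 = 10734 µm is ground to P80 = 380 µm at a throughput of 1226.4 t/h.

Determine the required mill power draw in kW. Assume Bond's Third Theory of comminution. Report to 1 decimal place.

P = 6180.2 kW

W_Bond = 10·Wi·(1/√P₈₀ − 1/√F₈₀)
W = 10·12.1·(1/√380 − 1/√10734) = 10·12.1·(0.041647) = 5.0393 kWh/t
P = W·T = 5.0393·1226.4 = 6180.2 kW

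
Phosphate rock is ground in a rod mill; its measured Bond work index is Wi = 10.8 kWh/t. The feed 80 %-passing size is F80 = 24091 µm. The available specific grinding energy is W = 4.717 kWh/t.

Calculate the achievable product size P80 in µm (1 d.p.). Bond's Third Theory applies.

W_Bond = 10·Wi·(1/√P₈₀ − 1/√F₈₀)
⇒ 1/√P80 = W/(10 Wi) + 1/√F80
  = 4.7170/(10·10.8) + 1/√24091 = 0.043676 + 0.006443 = 0.050119
P80 = (1/0.050119)² = 19.9526² = 398.11 µm

P80 = 398.1 µm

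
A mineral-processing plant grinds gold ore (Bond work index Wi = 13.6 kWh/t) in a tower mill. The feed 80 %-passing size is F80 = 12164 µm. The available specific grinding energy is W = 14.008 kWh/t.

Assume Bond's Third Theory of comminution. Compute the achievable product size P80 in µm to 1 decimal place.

Bond: W = 10·Wi·(1/√P80 − 1/√F80)
⇒ 1/√P80 = W/(10·Wi) + 1/√F80
  = 14.0080/(10·13.6) + 1/√12164 = 0.103000 + 0.009067 = 0.112067
P80 = (1/0.112067)² = 8.9232² = 79.62 µm

P80 = 79.6 µm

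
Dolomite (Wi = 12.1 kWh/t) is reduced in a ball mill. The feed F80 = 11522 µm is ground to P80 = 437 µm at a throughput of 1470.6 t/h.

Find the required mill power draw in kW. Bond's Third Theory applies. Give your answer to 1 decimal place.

P = 6854.4 kW

Bond: W = 10·Wi·(1/√P80 − 1/√F80)
W = 10·12.1·(1/√437 − 1/√11522) = 10·12.1·(0.038520) = 4.6610 kWh/t
P = W·T = 4.6610·1470.6 = 6854.4 kW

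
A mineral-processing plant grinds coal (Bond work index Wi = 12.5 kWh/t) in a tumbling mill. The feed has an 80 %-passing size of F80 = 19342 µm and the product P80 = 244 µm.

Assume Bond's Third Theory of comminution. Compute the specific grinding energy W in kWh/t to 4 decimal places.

W_Bond = 10·Wi·(1/√P₈₀ − 1/√F₈₀)
1/√244 = 0.064018;  1/√19342 = 0.007190
W = 10·12.5·(0.064018 − 0.007190) = 7.1035 kWh/t

W = 7.1035 kWh/t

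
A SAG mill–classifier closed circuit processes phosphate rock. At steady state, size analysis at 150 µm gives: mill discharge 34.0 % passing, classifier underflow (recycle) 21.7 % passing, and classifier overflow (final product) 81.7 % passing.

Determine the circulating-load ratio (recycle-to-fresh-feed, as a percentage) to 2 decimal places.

CL = 387.80 %

Balance %-passing 150 µm (r = R/F):
d + r·d = r·u + o → r(d−u) = o−d
r = (81.7 − 34.0)/(34.0 − 21.7) = 47.7/12.3 = 3.8780
CL = 100·r = 387.80 %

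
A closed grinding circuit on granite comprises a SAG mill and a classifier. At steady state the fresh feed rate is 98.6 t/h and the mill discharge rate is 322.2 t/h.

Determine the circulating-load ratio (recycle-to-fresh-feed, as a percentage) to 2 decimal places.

CL = 226.77 %

Steady state: M = F + R.
R = M − F = 322.2 − 98.6 = 223.6 t/h
CL = 100·R/F = 100·223.6/98.6 = 226.77 %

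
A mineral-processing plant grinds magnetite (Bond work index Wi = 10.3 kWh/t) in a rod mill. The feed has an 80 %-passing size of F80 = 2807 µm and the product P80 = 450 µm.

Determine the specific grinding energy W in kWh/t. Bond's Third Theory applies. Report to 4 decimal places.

Bond:  W = 10 Wi (1/√P − 1/√F)
1/√450 = 0.047140;  1/√2807 = 0.018875
W = 10·10.3·(0.047140 − 0.018875) = 2.9114 kWh/t

W = 2.9114 kWh/t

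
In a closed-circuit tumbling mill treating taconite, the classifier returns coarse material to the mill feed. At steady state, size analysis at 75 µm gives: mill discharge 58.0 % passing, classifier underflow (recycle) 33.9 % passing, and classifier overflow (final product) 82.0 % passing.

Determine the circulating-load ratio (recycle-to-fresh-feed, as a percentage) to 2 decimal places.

CL = 99.59 %

Two-product formula at 75 µm:
d + r·d = r·u + o → r(d−u) = o−d
r = (82.0 − 58.0)/(58.0 − 33.9) = 24.0/24.1 = 0.9959
CL = 100·r = 99.59 %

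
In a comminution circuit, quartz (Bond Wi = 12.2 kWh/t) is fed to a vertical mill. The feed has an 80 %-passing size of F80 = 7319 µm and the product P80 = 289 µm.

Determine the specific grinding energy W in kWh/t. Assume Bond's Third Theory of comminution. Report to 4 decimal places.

W = 10·Wi·[P80^(−½) − F80^(−½)]
1/√289 = 0.058824;  1/√7319 = 0.011689
W = 10·12.2·(0.058824 − 0.011689) = 5.7504 kWh/t

W = 5.7504 kWh/t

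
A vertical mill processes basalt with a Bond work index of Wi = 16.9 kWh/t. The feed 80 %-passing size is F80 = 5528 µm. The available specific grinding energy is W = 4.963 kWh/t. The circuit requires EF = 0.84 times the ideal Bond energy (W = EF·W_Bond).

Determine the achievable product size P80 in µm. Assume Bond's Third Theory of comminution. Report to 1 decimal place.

P80 = 426.7 µm

W = 10 Wi (1/√P80 − 1/√F80)  [Bond]
W_Bond = W / EF = 4.963 / 0.84 = 5.9083 kWh/t
1/√P80 = 1/√F80 + W_Bond/(10·Wi)
  = 5.9083/(10·16.9) + 1/√5528 = 0.034961 + 0.013450 = 0.048410
P80 = (1/0.048410)² = 20.6567² = 426.70 µm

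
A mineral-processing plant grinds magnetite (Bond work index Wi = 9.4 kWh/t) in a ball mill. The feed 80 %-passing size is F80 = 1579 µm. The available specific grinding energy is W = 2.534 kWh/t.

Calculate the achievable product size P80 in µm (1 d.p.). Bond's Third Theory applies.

P80 = 368.1 µm

Bond: W = 10·Wi·(1/√P80 − 1/√F80)
P80^(−½) = W/(10 Wi) + F80^(−½)
  = 2.5340/(10·9.4) + 1/√1579 = 0.026957 + 0.025166 = 0.052123
P80 = (1/0.052123)² = 19.1853² = 368.08 µm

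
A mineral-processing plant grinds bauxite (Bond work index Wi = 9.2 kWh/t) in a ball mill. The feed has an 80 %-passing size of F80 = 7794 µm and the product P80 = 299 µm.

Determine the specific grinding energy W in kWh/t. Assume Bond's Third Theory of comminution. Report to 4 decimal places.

W = 10 Wi (1/√P80 − 1/√F80)  [Bond]
1/√299 = 0.057831;  1/√7794 = 0.011327
W = 10·9.2·(0.057831 − 0.011327) = 4.2784 kWh/t

W = 4.2784 kWh/t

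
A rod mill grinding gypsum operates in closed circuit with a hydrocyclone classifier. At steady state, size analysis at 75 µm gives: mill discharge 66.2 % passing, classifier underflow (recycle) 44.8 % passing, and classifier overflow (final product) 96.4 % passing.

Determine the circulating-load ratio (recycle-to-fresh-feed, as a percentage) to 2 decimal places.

CL = 141.12 %

Classifier node, passing 75 µm:
Fd + Rd = Ru + Fo ⇒ R/F = (o−d)/(d−u)
r = (96.4 − 66.2)/(66.2 − 44.8) = 30.2/21.4 = 1.4112
CL = 100·r = 141.12 %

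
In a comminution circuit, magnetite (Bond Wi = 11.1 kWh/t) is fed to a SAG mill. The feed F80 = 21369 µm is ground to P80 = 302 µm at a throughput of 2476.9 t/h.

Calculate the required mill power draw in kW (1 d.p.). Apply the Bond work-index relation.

P = 13940.0 kW

W = 10 Wi (P80^-0.5 − F80^-0.5)
W = 10·11.1·(1/√302 − 1/√21369) = 10·11.1·(0.050703) = 5.6280 kWh/t
Power = W × throughput = 5.6280 kWh/t × 2476.9 t/h = 13940.0 kW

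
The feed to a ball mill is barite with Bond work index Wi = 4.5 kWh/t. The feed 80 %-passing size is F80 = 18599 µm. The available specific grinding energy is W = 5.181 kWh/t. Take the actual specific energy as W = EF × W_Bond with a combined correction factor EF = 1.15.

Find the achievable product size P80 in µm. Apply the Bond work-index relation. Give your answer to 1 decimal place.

W_Bond = 10·Wi·(1/√P₈₀ − 1/√F₈₀)
W_Bond = W / EF = 5.181 / 1.15 = 4.5052 kWh/t
⇒ 1/√P80 = W_Bond/(10·Wi) + 1/√F80
  = 4.5052/(10·4.5) + 1/√18599 = 0.100116 + 0.007333 = 0.107448
P80 = (1/0.107448)² = 9.3068² = 86.62 µm

P80 = 86.6 µm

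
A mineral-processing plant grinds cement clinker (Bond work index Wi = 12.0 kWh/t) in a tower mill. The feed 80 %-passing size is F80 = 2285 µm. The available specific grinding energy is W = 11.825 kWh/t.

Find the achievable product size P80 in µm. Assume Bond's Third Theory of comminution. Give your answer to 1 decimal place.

P80 = 70.1 µm

W = 10·Wi·[P80^(−½) − F80^(−½)]
1/√P80 = 1/√F80 + W/(10·Wi)
  = 11.8250/(10·12.0) + 1/√2285 = 0.098542 + 0.020920 = 0.119461
P80 = (1/0.119461)² = 8.3709² = 70.07 µm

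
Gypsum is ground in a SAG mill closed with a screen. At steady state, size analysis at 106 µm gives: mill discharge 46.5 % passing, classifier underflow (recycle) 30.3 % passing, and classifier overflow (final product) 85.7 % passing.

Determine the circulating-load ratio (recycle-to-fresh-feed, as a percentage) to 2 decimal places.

Classifier node, passing 106 µm:
d + r·d = r·u + o → r(d−u) = o−d
r = (85.7 − 46.5)/(46.5 − 30.3) = 39.2/16.2 = 2.4198
CL = 100·r = 241.98 %

CL = 241.98 %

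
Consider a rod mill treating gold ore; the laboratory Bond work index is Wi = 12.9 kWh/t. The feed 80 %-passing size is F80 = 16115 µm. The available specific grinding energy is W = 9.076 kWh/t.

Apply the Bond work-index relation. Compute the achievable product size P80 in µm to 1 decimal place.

P80 = 163.4 µm

W = 10 Wi (P80^-0.5 − F80^-0.5)
⇒ 1/√P80 = W/(10 Wi) + 1/√F80
  = 9.0760/(10·12.9) + 1/√16115 = 0.070357 + 0.007877 = 0.078234
P80 = (1/0.078234)² = 12.7822² = 163.38 µm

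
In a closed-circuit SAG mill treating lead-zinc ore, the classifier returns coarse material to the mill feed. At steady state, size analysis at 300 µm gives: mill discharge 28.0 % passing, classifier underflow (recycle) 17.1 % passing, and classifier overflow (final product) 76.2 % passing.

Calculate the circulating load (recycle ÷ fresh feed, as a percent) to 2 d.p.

Two-product formula at 300 µm:
r = (o − d)/(d − u)
r = (76.2 − 28.0)/(28.0 − 17.1) = 48.2/10.9 = 4.4220
CL = 100·r = 442.20 %

CL = 442.20 %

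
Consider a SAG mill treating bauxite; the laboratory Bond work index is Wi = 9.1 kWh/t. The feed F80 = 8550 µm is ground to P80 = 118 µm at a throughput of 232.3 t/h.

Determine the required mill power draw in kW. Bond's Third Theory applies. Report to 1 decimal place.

P = 1717.4 kW

Bond: W = 10·Wi·(1/√P80 − 1/√F80)
W = 10·9.1·(1/√118 − 1/√8550) = 10·9.1·(0.081243) = 7.3931 kWh/t
Mill draw = 7.3931 × 232.3 = 1717.4 kW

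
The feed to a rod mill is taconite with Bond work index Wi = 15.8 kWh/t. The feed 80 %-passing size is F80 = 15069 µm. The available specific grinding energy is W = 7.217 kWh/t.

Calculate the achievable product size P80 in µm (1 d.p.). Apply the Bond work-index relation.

P80 = 345.2 µm

W = 10 Wi / √P80 − 10 Wi / √F80
⇒ 1/√P80 = W/(10·Wi) + 1/√F80
  = 7.2170/(10·15.8) + 1/√15069 = 0.045677 + 0.008146 = 0.053823
P80 = (1/0.053823)² = 18.5793² = 345.19 µm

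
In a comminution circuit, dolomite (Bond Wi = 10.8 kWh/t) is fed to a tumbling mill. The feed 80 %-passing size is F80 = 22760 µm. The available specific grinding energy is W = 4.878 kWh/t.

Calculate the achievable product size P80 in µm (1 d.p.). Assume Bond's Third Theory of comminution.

P80 = 372.8 µm

W = 10·Wi·[P80^(−½) − F80^(−½)]
P80^(−½) = W/(10 Wi) + F80^(−½)
  = 4.8780/(10·10.8) + 1/√22760 = 0.045167 + 0.006628 = 0.051795
P80 = (1/0.051795)² = 19.3068² = 372.75 µm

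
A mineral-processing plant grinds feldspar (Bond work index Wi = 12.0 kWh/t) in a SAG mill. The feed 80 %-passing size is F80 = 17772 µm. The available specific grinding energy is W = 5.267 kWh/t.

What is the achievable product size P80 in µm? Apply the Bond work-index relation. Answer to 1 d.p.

Bond: W = 10·Wi·(1/√P80 − 1/√F80)
⇒ 1/√P80 = W/(10·Wi) + 1/√F80
  = 5.2670/(10·12.0) + 1/√17772 = 0.043892 + 0.007501 = 0.051393
P80 = (1/0.051393)² = 19.4579² = 378.61 µm

P80 = 378.6 µm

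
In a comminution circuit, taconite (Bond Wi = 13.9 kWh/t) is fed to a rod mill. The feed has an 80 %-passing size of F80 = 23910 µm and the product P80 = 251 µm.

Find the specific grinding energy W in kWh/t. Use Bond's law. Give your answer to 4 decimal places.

W = 7.8747 kWh/t

W_Bond = 10·Wi·(1/√P₈₀ − 1/√F₈₀)
1/√251 = 0.063119;  1/√23910 = 0.006467
W = 10·13.9·(0.063119 − 0.006467) = 7.8747 kWh/t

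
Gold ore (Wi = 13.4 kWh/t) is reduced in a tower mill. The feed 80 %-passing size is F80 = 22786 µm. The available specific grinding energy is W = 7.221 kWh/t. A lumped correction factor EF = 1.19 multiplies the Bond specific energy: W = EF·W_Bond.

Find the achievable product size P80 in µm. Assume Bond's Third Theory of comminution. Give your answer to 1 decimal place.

P80 = 371.1 µm

Bond:  W = 10 Wi (1/√P − 1/√F)
W_Bond = W / EF = 7.221 / 1.19 = 6.0681 kWh/t
⇒ 1/√P80 = W_Bond/(10·Wi) + 1/√F80
  = 6.0681/(10·13.4) + 1/√22786 = 0.045284 + 0.006625 = 0.051909
P80 = (1/0.051909)² = 19.2646² = 371.12 µm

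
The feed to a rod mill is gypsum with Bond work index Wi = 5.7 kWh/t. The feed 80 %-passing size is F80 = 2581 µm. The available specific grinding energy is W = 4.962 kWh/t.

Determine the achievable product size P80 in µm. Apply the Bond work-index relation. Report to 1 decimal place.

W = 10 Wi (P80^-0.5 − F80^-0.5)
P80^-0.5 = F80^-0.5 + W/(10 Wi)
  = 4.9620/(10·5.7) + 1/√2581 = 0.087053 + 0.019684 = 0.106736
P80 = (1/0.106736)² = 9.3689² = 87.78 µm

P80 = 87.8 µm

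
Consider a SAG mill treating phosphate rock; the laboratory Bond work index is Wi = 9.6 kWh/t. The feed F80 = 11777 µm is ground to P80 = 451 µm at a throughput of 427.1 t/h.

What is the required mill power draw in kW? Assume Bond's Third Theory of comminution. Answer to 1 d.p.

W = 10 Wi (P80^-0.5 − F80^-0.5)
W = 10·9.6·(1/√451 − 1/√11777) = 10·9.6·(0.037873) = 3.6358 kWh/t
P_mill = W·ṁ = 3.6358·427.1 = 1552.9 kW

P = 1552.9 kW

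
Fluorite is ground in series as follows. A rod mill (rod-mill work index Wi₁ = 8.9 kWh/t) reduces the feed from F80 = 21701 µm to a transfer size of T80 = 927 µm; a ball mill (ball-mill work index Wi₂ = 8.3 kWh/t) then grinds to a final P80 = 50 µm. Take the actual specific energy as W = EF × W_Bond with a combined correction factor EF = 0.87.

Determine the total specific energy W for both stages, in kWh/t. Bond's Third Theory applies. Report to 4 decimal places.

W = 9.8579 kWh/t

W = 10 Wi (1/√P80 − 1/√F80)  [Bond]
Stage 1 (21701→927 µm, Wi₁=8.9): W₁ = 10·8.9·(0.032844 − 0.006788) = 2.3190 kWh/t
Stage 2 (927→50 µm, Wi₂=8.3): W₂ = 10·8.3·(0.141421 − 0.032844) = 9.0119 kWh/t
W = W₁ + W₂ = 2.3190 + 9.0119 = 11.3309 kWh/t
Corrected W = EF·W_Bond = 0.87·11.3309 = 9.8579 kWh/t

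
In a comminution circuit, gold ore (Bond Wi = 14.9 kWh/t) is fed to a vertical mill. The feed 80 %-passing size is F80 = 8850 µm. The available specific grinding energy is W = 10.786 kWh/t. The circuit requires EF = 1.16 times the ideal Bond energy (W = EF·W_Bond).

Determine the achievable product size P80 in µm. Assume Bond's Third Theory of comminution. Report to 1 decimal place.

P80 = 187.5 µm

W_Bond = 10·Wi·(1/√P₈₀ − 1/√F₈₀)
W_Bond = W / EF = 10.786 / 1.16 = 9.2983 kWh/t
⇒ 1/√P80 = W_Bond/(10 Wi) + 1/√F80
  = 9.2983/(10·14.9) + 1/√8850 = 0.062405 + 0.010630 = 0.073034
P80 = (1/0.073034)² = 13.6922² = 187.48 µm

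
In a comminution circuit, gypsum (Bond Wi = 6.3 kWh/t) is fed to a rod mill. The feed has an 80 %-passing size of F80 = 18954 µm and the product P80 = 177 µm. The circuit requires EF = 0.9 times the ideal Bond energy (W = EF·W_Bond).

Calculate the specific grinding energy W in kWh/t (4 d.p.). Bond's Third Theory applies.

W = 3.8500 kWh/t

W = 10·Wi·[P80^(−½) − F80^(−½)]
1/√177 = 0.075165;  1/√18954 = 0.007264
W = 10·6.3·(0.075165 − 0.007264) = 4.2778 kWh/t
W_actual = 0.9 × 4.2778 = 3.8500 kWh/t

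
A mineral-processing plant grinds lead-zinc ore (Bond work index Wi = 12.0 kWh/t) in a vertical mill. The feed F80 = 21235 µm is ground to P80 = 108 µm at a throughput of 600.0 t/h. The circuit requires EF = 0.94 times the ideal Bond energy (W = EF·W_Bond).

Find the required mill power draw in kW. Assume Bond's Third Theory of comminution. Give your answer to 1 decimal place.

W = 10·Wi·(P80^(-½) − F80^(-½))
W = 10·12.0·(1/√108 − 1/√21235) = 10·12.0·(0.089363) = 10.7235 kWh/t
Apply correction: 10.7235 × 0.94 = 10.0801 kWh/t
Power = W × throughput = 10.0801 kWh/t × 600.0 t/h = 6048.1 kW

P = 6048.1 kW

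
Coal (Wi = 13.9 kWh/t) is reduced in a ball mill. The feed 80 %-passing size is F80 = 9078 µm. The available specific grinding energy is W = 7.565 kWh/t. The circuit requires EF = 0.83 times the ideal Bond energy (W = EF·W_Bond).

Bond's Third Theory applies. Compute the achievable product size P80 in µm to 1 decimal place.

P80 = 172.8 µm

W = 10 Wi (1/√P80 − 1/√F80)  [Bond]
W_Bond = W / EF = 7.565 / 0.83 = 9.1145 kWh/t
⇒ 1/√P80 = W_Bond/(10·Wi) + 1/√F80
  = 9.1145/(10·13.9) + 1/√9078 = 0.065572 + 0.010496 = 0.076067
P80 = (1/0.076067)² = 13.1463² = 172.82 µm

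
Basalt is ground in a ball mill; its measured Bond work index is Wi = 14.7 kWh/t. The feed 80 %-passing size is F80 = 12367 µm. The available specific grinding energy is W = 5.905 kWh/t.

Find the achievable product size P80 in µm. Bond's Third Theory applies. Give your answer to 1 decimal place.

W = 10·Wi·[P80^(−½) − F80^(−½)]
P80^(−½) = W/(10 Wi) + F80^(−½)
  = 5.9050/(10·14.7) + 1/√12367 = 0.040170 + 0.008992 = 0.049162
P80 = (1/0.049162)² = 20.3408² = 413.75 µm

P80 = 413.7 µm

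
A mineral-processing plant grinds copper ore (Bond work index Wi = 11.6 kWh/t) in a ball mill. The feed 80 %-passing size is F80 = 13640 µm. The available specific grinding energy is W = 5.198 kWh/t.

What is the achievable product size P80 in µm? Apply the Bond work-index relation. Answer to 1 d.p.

W = 10 Wi / √P80 − 10 Wi / √F80
P80^-0.5 = F80^-0.5 + W/(10 Wi)
  = 5.1980/(10·11.6) + 1/√13640 = 0.044810 + 0.008562 = 0.053373
P80 = (1/0.053373)² = 18.7362² = 351.04 µm

P80 = 351.0 µm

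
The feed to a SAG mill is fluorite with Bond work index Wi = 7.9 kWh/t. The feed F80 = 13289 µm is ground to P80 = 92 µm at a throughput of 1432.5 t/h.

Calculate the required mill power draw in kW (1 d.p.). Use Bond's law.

P = 10816.8 kW

Bond: W = 10·Wi·(1/√P80 − 1/√F80)
W = 10·7.9·(1/√92 − 1/√13289) = 10·7.9·(0.095583) = 7.5510 kWh/t
P_mill = W·ṁ = 7.5510·1432.5 = 10816.8 kW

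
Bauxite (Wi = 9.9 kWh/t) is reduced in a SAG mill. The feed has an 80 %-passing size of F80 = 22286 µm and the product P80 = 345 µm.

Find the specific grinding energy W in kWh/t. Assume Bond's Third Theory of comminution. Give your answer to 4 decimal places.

Bond:  W = 10 Wi (1/√P − 1/√F)
1/√345 = 0.053838;  1/√22286 = 0.006699
W = 10·9.9·(0.053838 − 0.006699) = 4.6668 kWh/t

W = 4.6668 kWh/t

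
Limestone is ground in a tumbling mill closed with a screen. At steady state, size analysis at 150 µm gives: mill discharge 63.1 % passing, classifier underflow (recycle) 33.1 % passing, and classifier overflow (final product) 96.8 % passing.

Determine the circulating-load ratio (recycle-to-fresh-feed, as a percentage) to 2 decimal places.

CL = 112.33 %

Classifier node, passing 150 µm:
d + r·d = r·u + o → r(d−u) = o−d
r = (96.8 − 63.1)/(63.1 − 33.1) = 33.7/30.0 = 1.1233
CL = 100·r = 112.33 %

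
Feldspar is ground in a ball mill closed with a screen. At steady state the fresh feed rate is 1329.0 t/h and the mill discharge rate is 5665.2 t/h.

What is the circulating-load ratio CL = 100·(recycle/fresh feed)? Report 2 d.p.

CL = 326.28 %

Steady state: M = F + R.
R = M − F = 5665.2 − 1329.0 = 4336.2 t/h
CL = 100·R/F = 100·4336.2/1329.0 = 326.28 %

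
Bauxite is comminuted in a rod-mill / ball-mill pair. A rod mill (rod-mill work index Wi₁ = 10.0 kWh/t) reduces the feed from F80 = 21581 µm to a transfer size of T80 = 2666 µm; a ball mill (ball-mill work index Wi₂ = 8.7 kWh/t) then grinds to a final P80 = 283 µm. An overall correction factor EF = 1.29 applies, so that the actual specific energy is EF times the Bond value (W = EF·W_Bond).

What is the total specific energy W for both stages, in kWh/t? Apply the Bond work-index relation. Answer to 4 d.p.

W = 6.1181 kWh/t

W = 10·Wi·(P80^(-½) − F80^(-½))
Stage 1 (21581→2666 µm, Wi₁=10.0): W₁ = 10·10.0·(0.019367 − 0.006807) = 1.2560 kWh/t
Stage 2 (2666→283 µm, Wi₂=8.7): W₂ = 10·8.7·(0.059444 − 0.019367) = 3.4867 kWh/t
W = W₁ + W₂ = 1.2560 + 3.4867 = 4.7427 kWh/t
Apply correction: 4.7427 × 1.29 = 6.1181 kWh/t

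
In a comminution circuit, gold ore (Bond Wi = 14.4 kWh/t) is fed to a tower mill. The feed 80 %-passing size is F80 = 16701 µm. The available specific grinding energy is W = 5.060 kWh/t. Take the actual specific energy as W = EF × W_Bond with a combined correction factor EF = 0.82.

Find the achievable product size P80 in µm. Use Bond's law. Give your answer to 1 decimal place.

P80 = 390.7 µm

Bond: W = 10·Wi·(1/√P80 − 1/√F80)
W_Bond = W / EF = 5.060 / 0.82 = 6.1707 kWh/t
P80^(−½) = W_Bond/(10 Wi) + F80^(−½)
  = 6.1707/(10·14.4) + 1/√16701 = 0.042852 + 0.007738 = 0.050590
P80 = (1/0.050590)² = 19.7666² = 390.72 µm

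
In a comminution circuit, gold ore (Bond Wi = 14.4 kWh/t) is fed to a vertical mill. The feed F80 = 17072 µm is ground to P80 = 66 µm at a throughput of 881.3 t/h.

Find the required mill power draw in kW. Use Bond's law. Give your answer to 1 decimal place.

P = 14649.9 kW

W_Bond = 10·Wi·(1/√P₈₀ − 1/√F₈₀)
W = 10·14.4·(1/√66 − 1/√17072) = 10·14.4·(0.115438) = 16.6231 kWh/t
P = W·T = 16.6231·881.3 = 14649.9 kW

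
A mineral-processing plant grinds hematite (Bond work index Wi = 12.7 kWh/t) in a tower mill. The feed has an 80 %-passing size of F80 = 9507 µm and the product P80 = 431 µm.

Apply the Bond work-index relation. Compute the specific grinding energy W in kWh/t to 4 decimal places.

W = 4.8149 kWh/t

W = 10 Wi (1/√P80 − 1/√F80)  [Bond]
1/√431 = 0.048168;  1/√9507 = 0.010256
W = 10·12.7·(0.048168 − 0.010256) = 4.8149 kWh/t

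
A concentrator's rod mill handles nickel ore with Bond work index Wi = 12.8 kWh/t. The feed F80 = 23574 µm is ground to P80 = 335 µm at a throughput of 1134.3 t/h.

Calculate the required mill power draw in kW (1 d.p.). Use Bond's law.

P = 6987.0 kW

W = 10 Wi (P80^-0.5 − F80^-0.5)
W = 10·12.8·(1/√335 − 1/√23574) = 10·12.8·(0.048123) = 6.1597 kWh/t
P = W·T = 6.1597·1134.3 = 6987.0 kW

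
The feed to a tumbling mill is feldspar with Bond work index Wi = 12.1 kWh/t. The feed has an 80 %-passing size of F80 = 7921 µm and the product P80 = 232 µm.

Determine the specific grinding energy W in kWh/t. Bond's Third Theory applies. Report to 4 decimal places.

W = 6.5845 kWh/t

Bond: W = 10·Wi·(1/√P80 − 1/√F80)
1/√232 = 0.065653;  1/√7921 = 0.011236
W = 10·12.1·(0.065653 − 0.011236) = 6.5845 kWh/t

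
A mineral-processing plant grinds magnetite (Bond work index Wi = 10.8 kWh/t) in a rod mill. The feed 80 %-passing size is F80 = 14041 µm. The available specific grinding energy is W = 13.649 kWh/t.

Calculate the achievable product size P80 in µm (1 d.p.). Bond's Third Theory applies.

W_Bond = 10·Wi·(1/√P₈₀ − 1/√F₈₀)
⇒ 1/√P80 = W/(10·Wi) + 1/√F80
  = 13.6490/(10·10.8) + 1/√14041 = 0.126380 + 0.008439 = 0.134819
P80 = (1/0.134819)² = 7.4174² = 55.02 µm

P80 = 55.0 µm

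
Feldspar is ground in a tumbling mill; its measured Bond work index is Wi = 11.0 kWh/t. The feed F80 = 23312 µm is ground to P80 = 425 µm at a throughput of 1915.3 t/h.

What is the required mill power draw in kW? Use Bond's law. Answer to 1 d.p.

P = 8839.8 kW

W = 10 Wi / √P80 − 10 Wi / √F80
W = 10·11.0·(1/√425 − 1/√23312) = 10·11.0·(0.041958) = 4.6153 kWh/t
Power = W × throughput = 4.6153 kWh/t × 1915.3 t/h = 8839.8 kW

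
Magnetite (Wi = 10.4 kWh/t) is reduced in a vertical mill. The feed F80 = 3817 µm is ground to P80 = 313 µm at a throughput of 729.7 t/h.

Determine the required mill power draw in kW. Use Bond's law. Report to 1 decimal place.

W_Bond = 10·Wi·(1/√P₈₀ − 1/√F₈₀)
W = 10·10.4·(1/√313 − 1/√3817) = 10·10.4·(0.040337) = 4.1951 kWh/t
P_mill = W·ṁ = 4.1951·729.7 = 3061.2 kW

P = 3061.2 kW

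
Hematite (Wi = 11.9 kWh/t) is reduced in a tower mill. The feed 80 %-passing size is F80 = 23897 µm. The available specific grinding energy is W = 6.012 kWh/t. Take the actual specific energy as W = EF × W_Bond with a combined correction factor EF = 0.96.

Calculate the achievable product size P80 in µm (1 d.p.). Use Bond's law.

P80 = 286.4 µm

Bond: W = 10·Wi·(1/√P80 − 1/√F80)
W_Bond = W / EF = 6.012 / 0.96 = 6.2625 kWh/t
⇒ 1/√P80 = W_Bond/(10 Wi) + 1/√F80
  = 6.2625/(10·11.9) + 1/√23897 = 0.052626 + 0.006469 = 0.059095
P80 = (1/0.059095)² = 16.9219² = 286.35 µm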